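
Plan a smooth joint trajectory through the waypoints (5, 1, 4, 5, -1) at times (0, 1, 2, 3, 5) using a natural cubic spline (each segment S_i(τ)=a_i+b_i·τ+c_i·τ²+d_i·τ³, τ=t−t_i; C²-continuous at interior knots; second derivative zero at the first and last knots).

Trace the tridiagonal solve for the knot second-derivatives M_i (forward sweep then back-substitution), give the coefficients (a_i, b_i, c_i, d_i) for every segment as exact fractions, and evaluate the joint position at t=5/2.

  seg 0: a=5 b=-513/86 c=0 d=169/86
  seg 1: a=1 b=-3/43 c=507/86 d=-243/86
  seg 2: a=4 b=279/86 c=-111/43 d=29/86
  seg 3: a=5 b=-39/43 c=-135/86 d=45/172
S(5/2) = 3453/688

Δ: Δ0=-4, Δ1=3, Δ2=1, Δ3=-3
row 1: diag=4, rhs=42; c'=1/4, d'=21/2
row 2: denom=4−1·1/4=15/4; d'=(-12−1·21/2)/(15/4)=-6
row 3: denom=6−1·4/15=86/15; d'=(-24−1·-6)/(86/15)=-135/43
back: M3=-135/43
back: M2=-6−4/15·-135/43=-222/43
back: M1=21/2−1/4·-222/43=507/43
M: M0=0, M1=507/43, M2=-222/43, M3=-135/43, M4=0
seg 0: a=5, c=M0/2=0, d=(M1−M0)/(6·1)=169/86, b=Δ0−h0·(2M0+M1)/6=-513/86
seg 1: a=1, c=M1/2=507/86, d=(M2−M1)/(6·1)=-243/86, b=Δ1−h1·(2M1+M2)/6=-3/43
seg 2: a=4, c=M2/2=-111/43, d=(M3−M2)/(6·1)=29/86, b=Δ2−h2·(2M2+M3)/6=279/86
seg 3: a=5, c=M3/2=-135/86, d=(M4−M3)/(6·2)=45/172, b=Δ3−h3·(2M3+M4)/6=-39/43
t_q=5/2 → seg 2, τ=1/2; S=4+279/86·τ+-111/43·τ²+29/86·τ³=3453/688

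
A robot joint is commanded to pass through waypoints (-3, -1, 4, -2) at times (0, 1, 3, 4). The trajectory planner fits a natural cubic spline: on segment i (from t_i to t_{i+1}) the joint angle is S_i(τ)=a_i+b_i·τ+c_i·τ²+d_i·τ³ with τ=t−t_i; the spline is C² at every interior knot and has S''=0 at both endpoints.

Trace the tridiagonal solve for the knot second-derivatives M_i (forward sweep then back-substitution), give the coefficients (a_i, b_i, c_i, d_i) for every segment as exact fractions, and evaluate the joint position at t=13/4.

  seg 0: a=-3 b=11/8 c=0 d=5/8
  seg 1: a=-1 b=13/4 c=15/8 d=-9/8
  seg 2: a=4 b=-11/4 c=-39/8 d=13/8
S(13/4) = 1553/512

Δ: Δ0=2, Δ1=5/2, Δ2=-6
row 1: diag=6, rhs=3; c'=1/3, d'=1/2
row 2: denom=6−2·1/3=16/3; d'=(-51−2·1/2)/(16/3)=-39/4
back: M2=-39/4
back: M1=1/2−1/3·-39/4=15/4
M: M0=0, M1=15/4, M2=-39/4, M3=0
seg 0: a=-3, c=M0/2=0, d=(M1−M0)/(6·1)=5/8, b=Δ0−h0·(2M0+M1)/6=11/8
seg 1: a=-1, c=M1/2=15/8, d=(M2−M1)/(6·2)=-9/8, b=Δ1−h1·(2M1+M2)/6=13/4
seg 2: a=4, c=M2/2=-39/8, d=(M3−M2)/(6·1)=13/8, b=Δ2−h2·(2M2+M3)/6=-11/4
t_q=13/4 → seg 2, τ=1/4; S=4+-11/4·τ+-39/8·τ²+13/8·τ³=1553/512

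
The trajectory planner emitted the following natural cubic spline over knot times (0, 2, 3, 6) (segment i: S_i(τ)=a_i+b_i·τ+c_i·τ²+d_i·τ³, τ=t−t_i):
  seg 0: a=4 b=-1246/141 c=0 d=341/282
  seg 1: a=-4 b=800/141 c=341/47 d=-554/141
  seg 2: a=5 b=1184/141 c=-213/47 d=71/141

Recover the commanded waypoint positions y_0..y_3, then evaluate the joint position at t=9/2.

y_0 = S_0(0) = a_0 = 4
y_1 = S_1(0) = a_1 = -4
y_2 = S_2(0) = a_2 = 5
y_3 = S_2(3) = 3
t_q=9/2 is in segment 2 (τ=3/2); S_2(τ)=3421/376

y_0=4 y_1=-4 y_2=5 y_3=3
S(9/2) = 3421/376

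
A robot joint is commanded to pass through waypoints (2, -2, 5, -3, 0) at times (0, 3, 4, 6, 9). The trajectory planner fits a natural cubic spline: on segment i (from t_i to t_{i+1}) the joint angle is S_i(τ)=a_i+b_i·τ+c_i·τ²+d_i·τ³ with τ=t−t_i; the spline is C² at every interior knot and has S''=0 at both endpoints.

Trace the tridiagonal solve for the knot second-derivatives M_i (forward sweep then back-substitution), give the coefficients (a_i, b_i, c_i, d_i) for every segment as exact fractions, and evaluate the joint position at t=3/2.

Δ: Δ0=-4/3, Δ1=7, Δ2=-4, Δ3=1
row 1: diag=8, rhs=50; c'=1/8, d'=25/4
row 2: denom=6−1·1/8=47/8; d'=(-66−1·25/4)/(47/8)=-578/47
row 3: denom=10−2·16/47=438/47; d'=(30−2·-578/47)/(438/47)=1283/219
back: M3=1283/219
back: M2=-578/47−16/47·1283/219=-3130/219
back: M1=25/4−1/8·-3130/219=1760/219
M: M0=0, M1=1760/219, M2=-3130/219, M3=1283/219, M4=0
seg 0: a=2, c=M0/2=0, d=(M1−M0)/(6·3)=880/1971, b=Δ0−h0·(2M0+M1)/6=-1172/219
seg 1: a=-2, c=M1/2=880/219, d=(M2−M1)/(6·1)=-815/219, b=Δ1−h1·(2M1+M2)/6=1468/219
seg 2: a=5, c=M2/2=-1565/219, d=(M3−M2)/(6·2)=1471/876, b=Δ2−h2·(2M2+M3)/6=261/73
seg 3: a=-3, c=M3/2=1283/438, d=(M4−M3)/(6·3)=-1283/3942, b=Δ3−h3·(2M3+M4)/6=-1064/219
t_q=3/2 → seg 0, τ=3/2; S=2+-1172/219·τ+0·τ²+880/1971·τ³=-330/73

  seg 0: a=2 b=-1172/219 c=0 d=880/1971
  seg 1: a=-2 b=1468/219 c=880/219 d=-815/219
  seg 2: a=5 b=261/73 c=-1565/219 d=1471/876
  seg 3: a=-3 b=-1064/219 c=1283/438 d=-1283/3942
S(3/2) = -330/73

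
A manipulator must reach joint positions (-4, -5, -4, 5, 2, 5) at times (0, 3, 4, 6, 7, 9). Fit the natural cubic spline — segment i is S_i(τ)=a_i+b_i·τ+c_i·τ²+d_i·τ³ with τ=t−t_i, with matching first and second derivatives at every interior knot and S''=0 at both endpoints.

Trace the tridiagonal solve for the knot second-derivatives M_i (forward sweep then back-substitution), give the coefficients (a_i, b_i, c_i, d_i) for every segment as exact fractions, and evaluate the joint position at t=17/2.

  seg 0: a=-4 b=-3383/8718 c=0 d=53/8718
  seg 1: a=-5 b=-976/4359 c=159/2906 d=10193/8718
  seg 2: a=-4 b=29581/8718 c=5176/1453 d=-26231/17436
  seg 3: a=5 b=-3581/8718 c=-15879/2906 d=12532/4359
  seg 4: a=2 b=-23663/8718 c=9185/2906 d=-9185/17436
S(17/2) = 151683/46496

Δ: Δ0=-1/3, Δ1=1, Δ2=9/2, Δ3=-3, Δ4=3/2
row 1: diag=8, rhs=8; c'=1/8, d'=1
row 2: denom=6−1·1/8=47/8; d'=(21−1·1)/(47/8)=160/47
row 3: denom=6−2·16/47=250/47; d'=(-45−2·160/47)/(250/47)=-487/50
row 4: denom=6−1·47/250=1453/250; d'=(27−1·-487/50)/(1453/250)=9185/1453
back: M4=9185/1453
back: M3=-487/50−47/250·9185/1453=-15879/1453
back: M2=160/47−16/47·-15879/1453=10352/1453
back: M1=1−1/8·10352/1453=159/1453
M: M0=0, M1=159/1453, M2=10352/1453, M3=-15879/1453, M4=9185/1453, M5=0
seg 0: a=-4, c=M0/2=0, d=(M1−M0)/(6·3)=53/8718, b=Δ0−h0·(2M0+M1)/6=-3383/8718
seg 1: a=-5, c=M1/2=159/2906, d=(M2−M1)/(6·1)=10193/8718, b=Δ1−h1·(2M1+M2)/6=-976/4359
seg 2: a=-4, c=M2/2=5176/1453, d=(M3−M2)/(6·2)=-26231/17436, b=Δ2−h2·(2M2+M3)/6=29581/8718
seg 3: a=5, c=M3/2=-15879/2906, d=(M4−M3)/(6·1)=12532/4359, b=Δ3−h3·(2M3+M4)/6=-3581/8718
seg 4: a=2, c=M4/2=9185/2906, d=(M5−M4)/(6·2)=-9185/17436, b=Δ4−h4·(2M4+M5)/6=-23663/8718
t_q=17/2 → seg 4, τ=3/2; S=2+-23663/8718·τ+9185/2906·τ²+-9185/17436·τ³=151683/46496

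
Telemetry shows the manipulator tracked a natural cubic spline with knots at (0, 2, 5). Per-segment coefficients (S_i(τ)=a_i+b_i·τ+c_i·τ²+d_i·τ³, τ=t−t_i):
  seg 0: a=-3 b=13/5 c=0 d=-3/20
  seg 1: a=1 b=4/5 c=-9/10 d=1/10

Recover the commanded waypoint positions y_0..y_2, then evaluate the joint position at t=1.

y_0=-3 y_1=1 y_2=-2
S(1) = -11/20

y_0 = S_0(0) = a_0 = -3
y_1 = S_1(0) = a_1 = 1
y_2 = S_1(3) = -2
t_q=1 is in segment 0 (τ=1); S_0(τ)=-11/20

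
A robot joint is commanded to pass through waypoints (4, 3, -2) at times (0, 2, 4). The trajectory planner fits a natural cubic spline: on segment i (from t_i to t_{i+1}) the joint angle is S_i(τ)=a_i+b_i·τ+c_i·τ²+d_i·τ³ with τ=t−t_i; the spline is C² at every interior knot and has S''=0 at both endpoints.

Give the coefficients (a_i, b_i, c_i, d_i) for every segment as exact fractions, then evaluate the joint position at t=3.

Δ: Δ0=-1/2, Δ1=-5/2
row 1: diag=8, rhs=-12; c'=1/4, d'=-3/2
back: M1=-3/2
M: M0=0, M1=-3/2, M2=0
seg 0: a=4, c=M0/2=0, d=(M1−M0)/(6·2)=-1/8, b=Δ0−h0·(2M0+M1)/6=0
seg 1: a=3, c=M1/2=-3/4, d=(M2−M1)/(6·2)=1/8, b=Δ1−h1·(2M1+M2)/6=-3/2
t_q=3 → seg 1, τ=1; S=3+-3/2·τ+-3/4·τ²+1/8·τ³=7/8

  seg 0: a=4 b=0 c=0 d=-1/8
  seg 1: a=3 b=-3/2 c=-3/4 d=1/8
S(3) = 7/8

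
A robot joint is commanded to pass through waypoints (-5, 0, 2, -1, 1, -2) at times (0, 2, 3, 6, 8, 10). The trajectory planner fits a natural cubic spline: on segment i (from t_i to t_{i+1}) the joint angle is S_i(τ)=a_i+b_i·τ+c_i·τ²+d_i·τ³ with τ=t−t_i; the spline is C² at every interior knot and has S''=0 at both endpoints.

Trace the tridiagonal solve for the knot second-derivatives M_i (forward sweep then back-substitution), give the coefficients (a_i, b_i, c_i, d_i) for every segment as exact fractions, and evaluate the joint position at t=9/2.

  seg 0: a=-5 b=1951/785 c=0 d=23/6280
  seg 1: a=0 b=3971/1570 c=69/3140 d=-1731/3140
  seg 2: a=2 b=2887/3140 c=-1281/785 d=623/1884
  seg 3: a=-1 b=89/1570 c=4221/3140 d=-137/314
  seg 4: a=1 b=311/1570 c=-3999/3140 d=1333/6280
S(9/2) = 20687/25120

Δ: Δ0=5/2, Δ1=2, Δ2=-1, Δ3=1, Δ4=-3/2
row 1: diag=6, rhs=-3; c'=1/6, d'=-1/2
row 2: denom=8−1·1/6=47/6; d'=(-18−1·-1/2)/(47/6)=-105/47
row 3: denom=10−3·18/47=416/47; d'=(12−3·-105/47)/(416/47)=879/416
row 4: denom=8−2·47/208=785/104; d'=(-15−2·879/416)/(785/104)=-3999/1570
back: M4=-3999/1570
back: M3=879/416−47/208·-3999/1570=4221/1570
back: M2=-105/47−18/47·4221/1570=-2562/785
back: M1=-1/2−1/6·-2562/785=69/1570
M: M0=0, M1=69/1570, M2=-2562/785, M3=4221/1570, M4=-3999/1570, M5=0
seg 0: a=-5, c=M0/2=0, d=(M1−M0)/(6·2)=23/6280, b=Δ0−h0·(2M0+M1)/6=1951/785
seg 1: a=0, c=M1/2=69/3140, d=(M2−M1)/(6·1)=-1731/3140, b=Δ1−h1·(2M1+M2)/6=3971/1570
seg 2: a=2, c=M2/2=-1281/785, d=(M3−M2)/(6·3)=623/1884, b=Δ2−h2·(2M2+M3)/6=2887/3140
seg 3: a=-1, c=M3/2=4221/3140, d=(M4−M3)/(6·2)=-137/314, b=Δ3−h3·(2M3+M4)/6=89/1570
seg 4: a=1, c=M4/2=-3999/3140, d=(M5−M4)/(6·2)=1333/6280, b=Δ4−h4·(2M4+M5)/6=311/1570
t_q=9/2 → seg 2, τ=3/2; S=2+2887/3140·τ+-1281/785·τ²+623/1884·τ³=20687/25120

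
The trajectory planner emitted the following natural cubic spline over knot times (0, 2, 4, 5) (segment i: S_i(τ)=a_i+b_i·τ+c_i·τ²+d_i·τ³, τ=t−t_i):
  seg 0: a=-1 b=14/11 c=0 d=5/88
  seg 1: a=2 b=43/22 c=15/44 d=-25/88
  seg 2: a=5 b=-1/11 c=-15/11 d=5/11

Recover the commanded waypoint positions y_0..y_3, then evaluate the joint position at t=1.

y_0 = S_0(0) = a_0 = -1
y_1 = S_1(0) = a_1 = 2
y_2 = S_2(0) = a_2 = 5
y_3 = S_2(1) = 4
t_q=1 is in segment 0 (τ=1); S_0(τ)=29/88

y_0=-1 y_1=2 y_2=5 y_3=4
S(1) = 29/88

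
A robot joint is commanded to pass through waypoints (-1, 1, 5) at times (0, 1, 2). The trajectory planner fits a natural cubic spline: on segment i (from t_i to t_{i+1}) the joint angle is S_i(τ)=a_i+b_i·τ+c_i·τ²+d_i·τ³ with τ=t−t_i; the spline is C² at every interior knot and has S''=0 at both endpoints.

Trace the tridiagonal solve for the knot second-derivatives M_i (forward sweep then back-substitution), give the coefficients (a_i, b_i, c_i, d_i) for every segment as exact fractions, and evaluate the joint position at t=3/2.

Δ: Δ0=2, Δ1=4
row 1: diag=4, rhs=12; c'=1/4, d'=3
back: M1=3
M: M0=0, M1=3, M2=0
seg 0: a=-1, c=M0/2=0, d=(M1−M0)/(6·1)=1/2, b=Δ0−h0·(2M0+M1)/6=3/2
seg 1: a=1, c=M1/2=3/2, d=(M2−M1)/(6·1)=-1/2, b=Δ1−h1·(2M1+M2)/6=3
t_q=3/2 → seg 1, τ=1/2; S=1+3·τ+3/2·τ²+-1/2·τ³=45/16

  seg 0: a=-1 b=3/2 c=0 d=1/2
  seg 1: a=1 b=3 c=3/2 d=-1/2
S(3/2) = 45/16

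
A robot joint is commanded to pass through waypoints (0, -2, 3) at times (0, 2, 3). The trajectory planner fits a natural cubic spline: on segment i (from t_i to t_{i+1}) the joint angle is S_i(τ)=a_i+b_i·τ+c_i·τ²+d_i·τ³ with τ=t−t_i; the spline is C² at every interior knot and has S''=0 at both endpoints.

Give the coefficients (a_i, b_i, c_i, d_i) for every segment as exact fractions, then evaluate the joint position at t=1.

  seg 0: a=0 b=-3 c=0 d=1/2
  seg 1: a=-2 b=3 c=3 d=-1
S(1) = -5/2

Δ: Δ0=-1, Δ1=5
row 1: diag=6, rhs=36; c'=1/6, d'=6
back: M1=6
M: M0=0, M1=6, M2=0
seg 0: a=0, c=M0/2=0, d=(M1−M0)/(6·2)=1/2, b=Δ0−h0·(2M0+M1)/6=-3
seg 1: a=-2, c=M1/2=3, d=(M2−M1)/(6·1)=-1, b=Δ1−h1·(2M1+M2)/6=3
t_q=1 → seg 0, τ=1; S=0+-3·τ+0·τ²+1/2·τ³=-5/2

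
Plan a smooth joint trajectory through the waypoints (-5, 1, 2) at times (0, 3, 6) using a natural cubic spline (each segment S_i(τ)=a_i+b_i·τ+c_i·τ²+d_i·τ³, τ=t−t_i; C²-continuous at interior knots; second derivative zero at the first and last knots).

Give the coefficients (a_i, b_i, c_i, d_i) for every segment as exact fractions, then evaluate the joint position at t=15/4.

Δ: Δ0=2, Δ1=1/3
row 1: diag=12, rhs=-10; c'=1/4, d'=-5/6
back: M1=-5/6
M: M0=0, M1=-5/6, M2=0
seg 0: a=-5, c=M0/2=0, d=(M1−M0)/(6·3)=-5/108, b=Δ0−h0·(2M0+M1)/6=29/12
seg 1: a=1, c=M1/2=-5/12, d=(M2−M1)/(6·3)=5/108, b=Δ1−h1·(2M1+M2)/6=7/6
t_q=15/4 → seg 1, τ=3/4; S=1+7/6·τ+-5/12·τ²+5/108·τ³=425/256

  seg 0: a=-5 b=29/12 c=0 d=-5/108
  seg 1: a=1 b=7/6 c=-5/12 d=5/108
S(15/4) = 425/256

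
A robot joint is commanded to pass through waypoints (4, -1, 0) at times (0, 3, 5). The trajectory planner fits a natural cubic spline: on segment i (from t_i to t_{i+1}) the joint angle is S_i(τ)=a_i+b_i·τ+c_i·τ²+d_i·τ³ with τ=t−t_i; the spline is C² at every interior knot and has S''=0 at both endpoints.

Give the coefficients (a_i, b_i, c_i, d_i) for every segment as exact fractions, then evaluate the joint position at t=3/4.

  seg 0: a=4 b=-139/60 c=0 d=13/180
  seg 1: a=-1 b=-11/30 c=13/20 d=-13/120
S(3/4) = 587/256

Δ: Δ0=-5/3, Δ1=1/2
row 1: diag=10, rhs=13; c'=1/5, d'=13/10
back: M1=13/10
M: M0=0, M1=13/10, M2=0
seg 0: a=4, c=M0/2=0, d=(M1−M0)/(6·3)=13/180, b=Δ0−h0·(2M0+M1)/6=-139/60
seg 1: a=-1, c=M1/2=13/20, d=(M2−M1)/(6·2)=-13/120, b=Δ1−h1·(2M1+M2)/6=-11/30
t_q=3/4 → seg 0, τ=3/4; S=4+-139/60·τ+0·τ²+13/180·τ³=587/256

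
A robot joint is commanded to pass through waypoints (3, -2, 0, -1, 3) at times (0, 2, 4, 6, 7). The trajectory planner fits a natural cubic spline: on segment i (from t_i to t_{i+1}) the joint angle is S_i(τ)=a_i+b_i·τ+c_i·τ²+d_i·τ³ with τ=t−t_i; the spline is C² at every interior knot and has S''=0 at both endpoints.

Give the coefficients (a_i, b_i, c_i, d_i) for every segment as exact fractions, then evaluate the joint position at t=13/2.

Δ: Δ0=-5/2, Δ1=1, Δ2=-1/2, Δ3=4
row 1: diag=8, rhs=21; c'=1/4, d'=21/8
row 2: denom=8−2·1/4=15/2; d'=(-9−2·21/8)/(15/2)=-19/10
row 3: denom=6−2·4/15=82/15; d'=(27−2·-19/10)/(82/15)=231/41
back: M3=231/41
back: M2=-19/10−4/15·231/41=-279/82
back: M1=21/8−1/4·-279/82=285/82
M: M0=0, M1=285/82, M2=-279/82, M3=231/41, M4=0
seg 0: a=3, c=M0/2=0, d=(M1−M0)/(6·2)=95/328, b=Δ0−h0·(2M0+M1)/6=-150/41
seg 1: a=-2, c=M1/2=285/164, d=(M2−M1)/(6·2)=-47/82, b=Δ1−h1·(2M1+M2)/6=-15/82
seg 2: a=0, c=M2/2=-279/164, d=(M3−M2)/(6·2)=247/328, b=Δ2−h2·(2M2+M3)/6=-9/82
seg 3: a=-1, c=M3/2=231/82, d=(M4−M3)/(6·1)=-77/82, b=Δ3−h3·(2M3+M4)/6=87/41
t_q=13/2 → seg 3, τ=1/2; S=-1+87/41·τ+231/82·τ²+-77/82·τ³=425/656

  seg 0: a=3 b=-150/41 c=0 d=95/328
  seg 1: a=-2 b=-15/82 c=285/164 d=-47/82
  seg 2: a=0 b=-9/82 c=-279/164 d=247/328
  seg 3: a=-1 b=87/41 c=231/82 d=-77/82
S(13/2) = 425/656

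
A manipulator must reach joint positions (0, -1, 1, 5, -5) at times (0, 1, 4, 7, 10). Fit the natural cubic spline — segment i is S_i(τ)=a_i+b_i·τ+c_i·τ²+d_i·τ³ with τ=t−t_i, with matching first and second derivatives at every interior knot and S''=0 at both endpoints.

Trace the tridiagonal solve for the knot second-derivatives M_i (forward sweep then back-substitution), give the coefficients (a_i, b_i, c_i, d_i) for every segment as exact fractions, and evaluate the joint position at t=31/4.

Δ: Δ0=-1, Δ1=2/3, Δ2=4/3, Δ3=-10/3
row 1: diag=8, rhs=10; c'=3/8, d'=5/4
row 2: denom=12−3·3/8=87/8; d'=(4−3·5/4)/(87/8)=2/87
row 3: denom=12−3·8/29=324/29; d'=(-28−3·2/87)/(324/29)=-407/162
back: M3=-407/162
back: M2=2/87−8/29·-407/162=58/81
back: M1=5/4−3/8·58/81=53/54
M: M0=0, M1=53/54, M2=58/81, M3=-407/162, M4=0
seg 0: a=0, c=M0/2=0, d=(M1−M0)/(6·1)=53/324, b=Δ0−h0·(2M0+M1)/6=-377/324
seg 1: a=-1, c=M1/2=53/108, d=(M2−M1)/(6·3)=-43/2916, b=Δ1−h1·(2M1+M2)/6=-109/162
seg 2: a=1, c=M2/2=29/81, d=(M3−M2)/(6·3)=-523/2916, b=Δ2−h2·(2M2+M3)/6=607/324
seg 3: a=5, c=M3/2=-407/324, d=(M4−M3)/(6·3)=407/2916, b=Δ3−h3·(2M3+M4)/6=-133/162
t_q=31/4 → seg 3, τ=3/4; S=5+-133/162·τ+-407/324·τ²+407/2916·τ³=8609/2304

  seg 0: a=0 b=-377/324 c=0 d=53/324
  seg 1: a=-1 b=-109/162 c=53/108 d=-43/2916
  seg 2: a=1 b=607/324 c=29/81 d=-523/2916
  seg 3: a=5 b=-133/162 c=-407/324 d=407/2916
S(31/4) = 8609/2304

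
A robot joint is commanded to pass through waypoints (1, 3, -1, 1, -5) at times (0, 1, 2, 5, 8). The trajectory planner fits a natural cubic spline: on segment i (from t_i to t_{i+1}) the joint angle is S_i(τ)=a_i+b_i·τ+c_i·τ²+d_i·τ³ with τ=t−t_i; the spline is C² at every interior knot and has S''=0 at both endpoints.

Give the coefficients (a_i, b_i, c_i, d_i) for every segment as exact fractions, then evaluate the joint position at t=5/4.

Δ: Δ0=2, Δ1=-4, Δ2=2/3, Δ3=-2
row 1: diag=4, rhs=-36; c'=1/4, d'=-9
row 2: denom=8−1·1/4=31/4; d'=(28−1·-9)/(31/4)=148/31
row 3: denom=12−3·12/31=336/31; d'=(-16−3·148/31)/(336/31)=-235/84
back: M3=-235/84
back: M2=148/31−12/31·-235/84=41/7
back: M1=-9−1/4·41/7=-293/28
M: M0=0, M1=-293/28, M2=41/7, M3=-235/84, M4=0
seg 0: a=1, c=M0/2=0, d=(M1−M0)/(6·1)=-293/168, b=Δ0−h0·(2M0+M1)/6=629/168
seg 1: a=3, c=M1/2=-293/56, d=(M2−M1)/(6·1)=457/168, b=Δ1−h1·(2M1+M2)/6=-125/84
seg 2: a=-1, c=M2/2=41/14, d=(M3−M2)/(6·3)=-727/1512, b=Δ2−h2·(2M2+M3)/6=-91/24
seg 3: a=1, c=M3/2=-235/168, d=(M4−M3)/(6·3)=235/1512, b=Δ3−h3·(2M3+M4)/6=67/84
t_q=5/4 → seg 1, τ=1/4; S=3+-125/84·τ+-293/56·τ²+457/168·τ³=8399/3584

  seg 0: a=1 b=629/168 c=0 d=-293/168
  seg 1: a=3 b=-125/84 c=-293/56 d=457/168
  seg 2: a=-1 b=-91/24 c=41/14 d=-727/1512
  seg 3: a=1 b=67/84 c=-235/168 d=235/1512
S(5/4) = 8399/3584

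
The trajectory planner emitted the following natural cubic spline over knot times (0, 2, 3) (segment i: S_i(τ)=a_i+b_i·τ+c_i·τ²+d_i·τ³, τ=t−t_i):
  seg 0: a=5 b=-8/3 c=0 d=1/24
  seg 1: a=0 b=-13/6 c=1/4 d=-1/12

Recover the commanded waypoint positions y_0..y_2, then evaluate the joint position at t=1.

y_0=5 y_1=0 y_2=-2
S(1) = 19/8

y_0 = S_0(0) = a_0 = 5
y_1 = S_1(0) = a_1 = 0
y_2 = S_1(1) = -2
t_q=1 is in segment 0 (τ=1); S_0(τ)=19/8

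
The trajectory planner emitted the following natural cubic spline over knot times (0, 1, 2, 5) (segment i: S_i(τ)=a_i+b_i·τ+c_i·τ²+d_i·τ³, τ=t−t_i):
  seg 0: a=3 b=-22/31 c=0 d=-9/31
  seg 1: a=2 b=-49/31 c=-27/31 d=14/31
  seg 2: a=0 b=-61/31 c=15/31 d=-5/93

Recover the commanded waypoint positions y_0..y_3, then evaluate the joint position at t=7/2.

y_0 = S_0(0) = a_0 = 3
y_1 = S_1(0) = a_1 = 2
y_2 = S_2(0) = a_2 = 0
y_3 = S_2(3) = -3
t_q=7/2 is in segment 2 (τ=3/2); S_2(τ)=-507/248

y_0=3 y_1=2 y_2=0 y_3=-3
S(7/2) = -507/248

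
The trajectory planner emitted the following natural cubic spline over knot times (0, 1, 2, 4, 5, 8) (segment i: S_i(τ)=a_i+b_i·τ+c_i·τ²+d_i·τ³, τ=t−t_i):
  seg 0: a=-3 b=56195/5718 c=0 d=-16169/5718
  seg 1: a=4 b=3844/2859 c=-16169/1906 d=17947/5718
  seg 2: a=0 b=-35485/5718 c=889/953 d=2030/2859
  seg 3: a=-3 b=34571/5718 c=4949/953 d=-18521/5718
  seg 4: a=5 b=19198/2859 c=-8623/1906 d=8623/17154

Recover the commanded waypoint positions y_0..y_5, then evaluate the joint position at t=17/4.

y_0=-3 y_1=4 y_2=0 y_3=-3 y_4=5 y_5=-2
S(17/4) = -148155/121984

y_0 = S_0(0) = a_0 = -3
y_1 = S_1(0) = a_1 = 4
y_2 = S_2(0) = a_2 = 0
y_3 = S_3(0) = a_3 = -3
y_4 = S_4(0) = a_4 = 5
y_5 = S_4(3) = -2
t_q=17/4 is in segment 3 (τ=1/4); S_3(τ)=-148155/121984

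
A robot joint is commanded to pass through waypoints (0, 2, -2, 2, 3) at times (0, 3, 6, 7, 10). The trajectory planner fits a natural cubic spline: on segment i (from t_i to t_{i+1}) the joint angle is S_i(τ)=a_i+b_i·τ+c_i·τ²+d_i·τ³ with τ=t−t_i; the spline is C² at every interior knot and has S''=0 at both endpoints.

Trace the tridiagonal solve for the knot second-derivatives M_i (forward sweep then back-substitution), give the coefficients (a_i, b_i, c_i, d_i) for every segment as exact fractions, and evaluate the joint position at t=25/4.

  seg 0: a=0 b=139/76 c=0 d=-265/2052
  seg 1: a=2 b=-63/38 c=-265/228 d=869/2052
  seg 2: a=-2 b=213/76 c=151/57 d=-331/228
  seg 3: a=2 b=427/114 c=-389/228 d=389/2052
S(25/4) = -5625/4864

Δ: Δ0=2/3, Δ1=-4/3, Δ2=4, Δ3=1/3
row 1: diag=12, rhs=-12; c'=1/4, d'=-1
row 2: denom=8−3·1/4=29/4; d'=(32−3·-1)/(29/4)=140/29
row 3: denom=8−1·4/29=228/29; d'=(-22−1·140/29)/(228/29)=-389/114
back: M3=-389/114
back: M2=140/29−4/29·-389/114=302/57
back: M1=-1−1/4·302/57=-265/114
M: M0=0, M1=-265/114, M2=302/57, M3=-389/114, M4=0
seg 0: a=0, c=M0/2=0, d=(M1−M0)/(6·3)=-265/2052, b=Δ0−h0·(2M0+M1)/6=139/76
seg 1: a=2, c=M1/2=-265/228, d=(M2−M1)/(6·3)=869/2052, b=Δ1−h1·(2M1+M2)/6=-63/38
seg 2: a=-2, c=M2/2=151/57, d=(M3−M2)/(6·1)=-331/228, b=Δ2−h2·(2M2+M3)/6=213/76
seg 3: a=2, c=M3/2=-389/228, d=(M4−M3)/(6·3)=389/2052, b=Δ3−h3·(2M3+M4)/6=427/114
t_q=25/4 → seg 2, τ=1/4; S=-2+213/76·τ+151/57·τ²+-331/228·τ³=-5625/4864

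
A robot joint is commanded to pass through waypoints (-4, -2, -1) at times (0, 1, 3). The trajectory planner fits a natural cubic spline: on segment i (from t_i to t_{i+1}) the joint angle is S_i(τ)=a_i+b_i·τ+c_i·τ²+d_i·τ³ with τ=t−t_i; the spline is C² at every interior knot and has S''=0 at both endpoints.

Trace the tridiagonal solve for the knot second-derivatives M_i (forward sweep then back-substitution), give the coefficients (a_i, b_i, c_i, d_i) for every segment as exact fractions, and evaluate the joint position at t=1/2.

  seg 0: a=-4 b=9/4 c=0 d=-1/4
  seg 1: a=-2 b=3/2 c=-3/4 d=1/8
S(1/2) = -93/32

Δ: Δ0=2, Δ1=1/2
row 1: diag=6, rhs=-9; c'=1/3, d'=-3/2
back: M1=-3/2
M: M0=0, M1=-3/2, M2=0
seg 0: a=-4, c=M0/2=0, d=(M1−M0)/(6·1)=-1/4, b=Δ0−h0·(2M0+M1)/6=9/4
seg 1: a=-2, c=M1/2=-3/4, d=(M2−M1)/(6·2)=1/8, b=Δ1−h1·(2M1+M2)/6=3/2
t_q=1/2 → seg 0, τ=1/2; S=-4+9/4·τ+0·τ²+-1/4·τ³=-93/32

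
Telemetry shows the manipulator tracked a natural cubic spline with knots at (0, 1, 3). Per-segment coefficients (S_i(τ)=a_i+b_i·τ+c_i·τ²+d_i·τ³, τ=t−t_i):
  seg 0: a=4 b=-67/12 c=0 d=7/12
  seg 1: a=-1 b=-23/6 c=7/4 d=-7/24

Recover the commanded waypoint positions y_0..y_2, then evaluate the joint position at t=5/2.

y_0=4 y_1=-1 y_2=-4
S(5/2) = -243/64

y_0 = S_0(0) = a_0 = 4
y_1 = S_1(0) = a_1 = -1
y_2 = S_1(2) = -4
t_q=5/2 is in segment 1 (τ=3/2); S_1(τ)=-243/64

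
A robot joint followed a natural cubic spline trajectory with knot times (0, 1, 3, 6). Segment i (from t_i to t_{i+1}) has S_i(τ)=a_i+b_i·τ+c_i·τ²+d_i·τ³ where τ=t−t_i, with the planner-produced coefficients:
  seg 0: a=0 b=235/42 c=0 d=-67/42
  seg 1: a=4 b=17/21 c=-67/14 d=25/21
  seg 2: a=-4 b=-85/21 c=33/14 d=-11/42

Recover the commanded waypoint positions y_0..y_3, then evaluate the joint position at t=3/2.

y_0 = S_0(0) = a_0 = 0
y_1 = S_1(0) = a_1 = 4
y_2 = S_2(0) = a_2 = -4
y_3 = S_2(3) = -2
t_q=3/2 is in segment 1 (τ=1/2); S_1(τ)=47/14

y_0=0 y_1=4 y_2=-4 y_3=-2
S(3/2) = 47/14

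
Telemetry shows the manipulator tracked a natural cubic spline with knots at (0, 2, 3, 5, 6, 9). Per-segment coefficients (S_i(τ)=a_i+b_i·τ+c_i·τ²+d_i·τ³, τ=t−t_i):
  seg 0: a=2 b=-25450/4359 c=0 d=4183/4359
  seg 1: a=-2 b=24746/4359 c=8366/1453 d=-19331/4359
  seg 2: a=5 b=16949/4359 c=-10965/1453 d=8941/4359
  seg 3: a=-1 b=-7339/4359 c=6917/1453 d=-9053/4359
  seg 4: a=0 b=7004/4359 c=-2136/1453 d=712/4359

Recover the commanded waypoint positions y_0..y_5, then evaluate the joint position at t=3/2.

y_0=2 y_1=-2 y_2=5 y_3=-1 y_4=0 y_5=-4
S(3/2) = -40905/11624

y_0 = S_0(0) = a_0 = 2
y_1 = S_1(0) = a_1 = -2
y_2 = S_2(0) = a_2 = 5
y_3 = S_3(0) = a_3 = -1
y_4 = S_4(0) = a_4 = 0
y_5 = S_4(3) = -4
t_q=3/2 is in segment 0 (τ=3/2); S_0(τ)=-40905/11624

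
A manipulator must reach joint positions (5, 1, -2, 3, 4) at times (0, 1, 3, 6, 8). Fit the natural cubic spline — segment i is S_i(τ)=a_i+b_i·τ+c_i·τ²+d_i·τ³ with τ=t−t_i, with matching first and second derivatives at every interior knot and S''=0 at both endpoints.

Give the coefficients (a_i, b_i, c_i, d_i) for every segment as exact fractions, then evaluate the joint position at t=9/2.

Δ: Δ0=-4, Δ1=-3/2, Δ2=5/3, Δ3=1/2
row 1: diag=6, rhs=15; c'=1/3, d'=5/2
row 2: denom=10−2·1/3=28/3; d'=(19−2·5/2)/(28/3)=3/2
row 3: denom=10−3·9/28=253/28; d'=(-7−3·3/2)/(253/28)=-14/11
back: M3=-14/11
back: M2=3/2−9/28·-14/11=21/11
back: M1=5/2−1/3·21/11=41/22
M: M0=0, M1=41/22, M2=21/11, M3=-14/11, M4=0
seg 0: a=5, c=M0/2=0, d=(M1−M0)/(6·1)=41/132, b=Δ0−h0·(2M0+M1)/6=-569/132
seg 1: a=1, c=M1/2=41/44, d=(M2−M1)/(6·2)=1/264, b=Δ1−h1·(2M1+M2)/6=-223/66
seg 2: a=-2, c=M2/2=21/22, d=(M3−M2)/(6·3)=-35/198, b=Δ2−h2·(2M2+M3)/6=13/33
seg 3: a=3, c=M3/2=-7/11, d=(M4−M3)/(6·2)=7/66, b=Δ3−h3·(2M3+M4)/6=89/66
t_q=9/2 → seg 2, τ=3/2; S=-2+13/33·τ+21/22·τ²+-35/198·τ³=25/176

  seg 0: a=5 b=-569/132 c=0 d=41/132
  seg 1: a=1 b=-223/66 c=41/44 d=1/264
  seg 2: a=-2 b=13/33 c=21/22 d=-35/198
  seg 3: a=3 b=89/66 c=-7/11 d=7/66
S(9/2) = 25/176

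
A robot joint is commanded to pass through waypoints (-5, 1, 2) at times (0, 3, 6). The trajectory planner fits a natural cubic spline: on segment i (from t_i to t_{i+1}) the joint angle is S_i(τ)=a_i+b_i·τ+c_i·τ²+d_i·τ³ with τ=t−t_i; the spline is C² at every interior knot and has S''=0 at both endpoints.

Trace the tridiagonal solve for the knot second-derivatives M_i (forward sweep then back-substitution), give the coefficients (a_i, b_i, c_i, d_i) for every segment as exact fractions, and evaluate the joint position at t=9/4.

Δ: Δ0=2, Δ1=1/3
row 1: diag=12, rhs=-10; c'=1/4, d'=-5/6
back: M1=-5/6
M: M0=0, M1=-5/6, M2=0
seg 0: a=-5, c=M0/2=0, d=(M1−M0)/(6·3)=-5/108, b=Δ0−h0·(2M0+M1)/6=29/12
seg 1: a=1, c=M1/2=-5/12, d=(M2−M1)/(6·3)=5/108, b=Δ1−h1·(2M1+M2)/6=7/6
t_q=9/4 → seg 0, τ=9/4; S=-5+29/12·τ+0·τ²+-5/108·τ³=-23/256

  seg 0: a=-5 b=29/12 c=0 d=-5/108
  seg 1: a=1 b=7/6 c=-5/12 d=5/108
S(9/4) = -23/256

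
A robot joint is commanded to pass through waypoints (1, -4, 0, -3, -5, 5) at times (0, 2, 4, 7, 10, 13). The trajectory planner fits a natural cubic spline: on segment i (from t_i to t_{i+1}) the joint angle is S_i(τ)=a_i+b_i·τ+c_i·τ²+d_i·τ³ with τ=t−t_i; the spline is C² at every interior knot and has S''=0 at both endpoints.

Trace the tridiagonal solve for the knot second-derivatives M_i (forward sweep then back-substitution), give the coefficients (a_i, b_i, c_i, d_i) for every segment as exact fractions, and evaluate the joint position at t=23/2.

Δ: Δ0=-5/2, Δ1=2, Δ2=-1, Δ3=-2/3, Δ4=10/3
row 1: diag=8, rhs=27; c'=1/4, d'=27/8
row 2: denom=10−2·1/4=19/2; d'=(-18−2·27/8)/(19/2)=-99/38
row 3: denom=12−3·6/19=210/19; d'=(2−3·-99/38)/(210/19)=373/420
row 4: denom=12−3·19/70=783/70; d'=(24−3·373/420)/(783/70)=103/54
back: M4=103/54
back: M3=373/420−19/70·103/54=10/27
back: M2=-99/38−6/19·10/27=-49/18
back: M1=27/8−1/4·-49/18=73/18
M: M0=0, M1=73/18, M2=-49/18, M3=10/27, M4=103/54, M5=0
seg 0: a=1, c=M0/2=0, d=(M1−M0)/(6·2)=73/216, b=Δ0−h0·(2M0+M1)/6=-104/27
seg 1: a=-4, c=M1/2=73/36, d=(M2−M1)/(6·2)=-61/108, b=Δ1−h1·(2M1+M2)/6=11/54
seg 2: a=0, c=M2/2=-49/36, d=(M3−M2)/(6·3)=167/972, b=Δ2−h2·(2M2+M3)/6=83/54
seg 3: a=-3, c=M3/2=5/27, d=(M4−M3)/(6·3)=83/972, b=Δ3−h3·(2M3+M4)/6=-215/108
seg 4: a=-5, c=M4/2=103/108, d=(M5−M4)/(6·3)=-103/972, b=Δ4−h4·(2M4+M5)/6=77/54
t_q=23/2 → seg 4, τ=3/2; S=-5+77/54·τ+103/108·τ²+-103/972·τ³=-103/96

  seg 0: a=1 b=-104/27 c=0 d=73/216
  seg 1: a=-4 b=11/54 c=73/36 d=-61/108
  seg 2: a=0 b=83/54 c=-49/36 d=167/972
  seg 3: a=-3 b=-215/108 c=5/27 d=83/972
  seg 4: a=-5 b=77/54 c=103/108 d=-103/972
S(23/2) = -103/96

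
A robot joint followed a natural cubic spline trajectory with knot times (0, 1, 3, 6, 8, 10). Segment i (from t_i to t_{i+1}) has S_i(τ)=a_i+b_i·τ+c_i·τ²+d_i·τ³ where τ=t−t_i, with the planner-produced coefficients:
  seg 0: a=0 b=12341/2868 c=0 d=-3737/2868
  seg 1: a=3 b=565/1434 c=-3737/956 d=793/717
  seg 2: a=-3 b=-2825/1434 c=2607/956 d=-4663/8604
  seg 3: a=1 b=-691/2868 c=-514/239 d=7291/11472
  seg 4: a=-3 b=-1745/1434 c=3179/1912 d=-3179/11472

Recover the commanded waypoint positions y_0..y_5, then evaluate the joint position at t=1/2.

y_0=0 y_1=3 y_2=-3 y_3=1 y_4=-3 y_5=-1
S(1/2) = 15209/7648

y_0 = S_0(0) = a_0 = 0
y_1 = S_1(0) = a_1 = 3
y_2 = S_2(0) = a_2 = -3
y_3 = S_3(0) = a_3 = 1
y_4 = S_4(0) = a_4 = -3
y_5 = S_4(2) = -1
t_q=1/2 is in segment 0 (τ=1/2); S_0(τ)=15209/7648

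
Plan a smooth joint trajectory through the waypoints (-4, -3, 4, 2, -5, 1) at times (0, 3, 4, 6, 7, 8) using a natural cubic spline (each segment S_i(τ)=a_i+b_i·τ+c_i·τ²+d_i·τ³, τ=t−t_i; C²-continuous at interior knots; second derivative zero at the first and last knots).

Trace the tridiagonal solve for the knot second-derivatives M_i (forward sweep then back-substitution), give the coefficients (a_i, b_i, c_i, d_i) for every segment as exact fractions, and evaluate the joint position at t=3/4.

  seg 0: a=-4 b=-7357/2859 c=0 d=2770/8577
  seg 1: a=-3 b=17573/2859 c=2770/953 d=-5870/2859
  seg 2: a=4 b=16583/2859 c=-3100/953 d=-421/5718
  seg 3: a=2 b=-23143/2859 c=-3521/953 d=13693/2859
  seg 4: a=-5 b=-3190/2859 c=10172/953 d=-10172/2859
S(3/4) = -176685/30496

Δ: Δ0=1/3, Δ1=7, Δ2=-1, Δ3=-7, Δ4=6
row 1: diag=8, rhs=40; c'=1/8, d'=5
row 2: denom=6−1·1/8=47/8; d'=(-48−1·5)/(47/8)=-424/47
row 3: denom=6−2·16/47=250/47; d'=(-36−2·-424/47)/(250/47)=-422/125
row 4: denom=4−1·47/250=953/250; d'=(78−1·-422/125)/(953/250)=20344/953
back: M4=20344/953
back: M3=-422/125−47/250·20344/953=-7042/953
back: M2=-424/47−16/47·-7042/953=-6200/953
back: M1=5−1/8·-6200/953=5540/953
M: M0=0, M1=5540/953, M2=-6200/953, M3=-7042/953, M4=20344/953, M5=0
seg 0: a=-4, c=M0/2=0, d=(M1−M0)/(6·3)=2770/8577, b=Δ0−h0·(2M0+M1)/6=-7357/2859
seg 1: a=-3, c=M1/2=2770/953, d=(M2−M1)/(6·1)=-5870/2859, b=Δ1−h1·(2M1+M2)/6=17573/2859
seg 2: a=4, c=M2/2=-3100/953, d=(M3−M2)/(6·2)=-421/5718, b=Δ2−h2·(2M2+M3)/6=16583/2859
seg 3: a=2, c=M3/2=-3521/953, d=(M4−M3)/(6·1)=13693/2859, b=Δ3−h3·(2M3+M4)/6=-23143/2859
seg 4: a=-5, c=M4/2=10172/953, d=(M5−M4)/(6·1)=-10172/2859, b=Δ4−h4·(2M4+M5)/6=-3190/2859
t_q=3/4 → seg 0, τ=3/4; S=-4+-7357/2859·τ+0·τ²+2770/8577·τ³=-176685/30496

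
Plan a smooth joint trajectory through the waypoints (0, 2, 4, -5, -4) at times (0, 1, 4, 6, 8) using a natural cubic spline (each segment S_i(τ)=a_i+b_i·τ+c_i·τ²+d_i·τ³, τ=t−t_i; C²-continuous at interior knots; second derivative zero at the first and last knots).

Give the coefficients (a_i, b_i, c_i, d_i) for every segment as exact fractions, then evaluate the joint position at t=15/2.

  seg 0: a=0 b=1529/804 c=0 d=79/804
  seg 1: a=2 b=883/402 c=79/268 d=-647/2412
  seg 2: a=4 b=-2635/804 c=-142/67 d=2425/3216
  seg 3: a=-5 b=-544/201 c=1289/536 d=-1289/3216
S(15/2) = -42893/8576

Δ: Δ0=2, Δ1=2/3, Δ2=-9/2, Δ3=1/2
row 1: diag=8, rhs=-8; c'=3/8, d'=-1
row 2: denom=10−3·3/8=71/8; d'=(-31−3·-1)/(71/8)=-224/71
row 3: denom=8−2·16/71=536/71; d'=(30−2·-224/71)/(536/71)=1289/268
back: M3=1289/268
back: M2=-224/71−16/71·1289/268=-284/67
back: M1=-1−3/8·-284/67=79/134
M: M0=0, M1=79/134, M2=-284/67, M3=1289/268, M4=0
seg 0: a=0, c=M0/2=0, d=(M1−M0)/(6·1)=79/804, b=Δ0−h0·(2M0+M1)/6=1529/804
seg 1: a=2, c=M1/2=79/268, d=(M2−M1)/(6·3)=-647/2412, b=Δ1−h1·(2M1+M2)/6=883/402
seg 2: a=4, c=M2/2=-142/67, d=(M3−M2)/(6·2)=2425/3216, b=Δ2−h2·(2M2+M3)/6=-2635/804
seg 3: a=-5, c=M3/2=1289/536, d=(M4−M3)/(6·2)=-1289/3216, b=Δ3−h3·(2M3+M4)/6=-544/201
t_q=15/2 → seg 3, τ=3/2; S=-5+-544/201·τ+1289/536·τ²+-1289/3216·τ³=-42893/8576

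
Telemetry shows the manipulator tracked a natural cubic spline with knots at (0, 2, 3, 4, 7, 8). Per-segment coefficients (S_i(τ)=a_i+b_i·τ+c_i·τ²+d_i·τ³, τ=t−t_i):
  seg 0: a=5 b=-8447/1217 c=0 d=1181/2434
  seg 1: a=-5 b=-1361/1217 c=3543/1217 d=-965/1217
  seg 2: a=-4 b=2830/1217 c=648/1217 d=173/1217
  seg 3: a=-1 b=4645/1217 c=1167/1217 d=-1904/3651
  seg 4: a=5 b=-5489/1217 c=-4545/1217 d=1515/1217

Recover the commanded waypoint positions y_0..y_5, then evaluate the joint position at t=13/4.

y_0=5 y_1=-5 y_2=-4 y_3=-1 y_4=5 y_5=-2
S(13/4) = -263507/77888

y_0 = S_0(0) = a_0 = 5
y_1 = S_1(0) = a_1 = -5
y_2 = S_2(0) = a_2 = -4
y_3 = S_3(0) = a_3 = -1
y_4 = S_4(0) = a_4 = 5
y_5 = S_4(1) = -2
t_q=13/4 is in segment 2 (τ=1/4); S_2(τ)=-263507/77888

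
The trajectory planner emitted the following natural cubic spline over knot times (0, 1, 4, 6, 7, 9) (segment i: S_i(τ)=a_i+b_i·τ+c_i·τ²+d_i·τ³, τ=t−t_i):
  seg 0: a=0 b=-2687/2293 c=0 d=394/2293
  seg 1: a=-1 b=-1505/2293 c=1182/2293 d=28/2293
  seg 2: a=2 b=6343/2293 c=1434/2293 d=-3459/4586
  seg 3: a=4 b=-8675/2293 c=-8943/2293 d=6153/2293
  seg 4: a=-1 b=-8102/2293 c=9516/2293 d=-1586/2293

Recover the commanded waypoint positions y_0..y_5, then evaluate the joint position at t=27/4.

y_0 = S_0(0) = a_0 = 0
y_1 = S_1(0) = a_1 = -1
y_2 = S_2(0) = a_2 = 2
y_3 = S_3(0) = a_3 = 4
y_4 = S_4(0) = a_4 = -1
y_5 = S_4(2) = 3
t_q=27/4 is in segment 3 (τ=3/4); S_3(τ)=14791/146752

y_0=0 y_1=-1 y_2=2 y_3=4 y_4=-1 y_5=3
S(27/4) = 14791/146752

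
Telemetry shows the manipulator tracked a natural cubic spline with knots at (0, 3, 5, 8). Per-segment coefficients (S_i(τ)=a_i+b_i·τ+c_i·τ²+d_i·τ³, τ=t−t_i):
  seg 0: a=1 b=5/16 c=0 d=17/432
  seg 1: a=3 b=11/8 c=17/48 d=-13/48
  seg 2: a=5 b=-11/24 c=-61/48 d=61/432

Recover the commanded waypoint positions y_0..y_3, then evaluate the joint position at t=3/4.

y_0=1 y_1=3 y_2=5 y_3=-4
S(3/4) = 1281/1024

y_0 = S_0(0) = a_0 = 1
y_1 = S_1(0) = a_1 = 3
y_2 = S_2(0) = a_2 = 5
y_3 = S_2(3) = -4
t_q=3/4 is in segment 0 (τ=3/4); S_0(τ)=1281/1024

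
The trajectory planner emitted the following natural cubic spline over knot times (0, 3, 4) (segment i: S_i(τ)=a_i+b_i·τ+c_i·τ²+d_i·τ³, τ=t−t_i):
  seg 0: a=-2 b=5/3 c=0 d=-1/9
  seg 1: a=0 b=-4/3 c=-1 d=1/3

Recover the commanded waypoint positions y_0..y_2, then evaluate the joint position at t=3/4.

y_0 = S_0(0) = a_0 = -2
y_1 = S_1(0) = a_1 = 0
y_2 = S_1(1) = -2
t_q=3/4 is in segment 0 (τ=3/4); S_0(τ)=-51/64

y_0=-2 y_1=0 y_2=-2
S(3/4) = -51/64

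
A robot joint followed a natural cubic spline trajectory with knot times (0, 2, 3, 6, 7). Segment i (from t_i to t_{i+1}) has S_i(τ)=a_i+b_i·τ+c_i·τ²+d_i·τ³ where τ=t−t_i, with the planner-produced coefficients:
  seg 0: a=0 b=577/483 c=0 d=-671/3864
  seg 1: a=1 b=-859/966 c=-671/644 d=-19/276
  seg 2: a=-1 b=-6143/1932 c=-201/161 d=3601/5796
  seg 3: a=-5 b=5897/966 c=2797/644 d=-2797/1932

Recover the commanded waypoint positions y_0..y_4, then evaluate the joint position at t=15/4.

y_0 = S_0(0) = a_0 = 0
y_1 = S_1(0) = a_1 = 1
y_2 = S_2(0) = a_2 = -1
y_3 = S_3(0) = a_3 = -5
y_4 = S_3(1) = 4
t_q=15/4 is in segment 2 (τ=3/4); S_2(τ)=-157645/41216

y_0=0 y_1=1 y_2=-1 y_3=-5 y_4=4
S(15/4) = -157645/41216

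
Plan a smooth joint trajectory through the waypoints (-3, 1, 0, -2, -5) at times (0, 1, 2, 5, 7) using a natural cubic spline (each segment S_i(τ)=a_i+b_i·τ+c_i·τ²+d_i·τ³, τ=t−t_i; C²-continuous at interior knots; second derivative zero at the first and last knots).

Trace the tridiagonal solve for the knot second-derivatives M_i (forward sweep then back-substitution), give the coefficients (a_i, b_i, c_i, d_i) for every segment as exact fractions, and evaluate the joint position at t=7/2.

Δ: Δ0=4, Δ1=-1, Δ2=-2/3, Δ3=-3/2
row 1: diag=4, rhs=-30; c'=1/4, d'=-15/2
row 2: denom=8−1·1/4=31/4; d'=(2−1·-15/2)/(31/4)=38/31
row 3: denom=10−3·12/31=274/31; d'=(-5−3·38/31)/(274/31)=-269/274
back: M3=-269/274
back: M2=38/31−12/31·-269/274=220/137
back: M1=-15/2−1/4·220/137=-2165/274
M: M0=0, M1=-2165/274, M2=220/137, M3=-269/274, M4=0
seg 0: a=-3, c=M0/2=0, d=(M1−M0)/(6·1)=-2165/1644, b=Δ0−h0·(2M0+M1)/6=8741/1644
seg 1: a=1, c=M1/2=-2165/548, d=(M2−M1)/(6·1)=2605/1644, b=Δ1−h1·(2M1+M2)/6=1123/822
seg 2: a=0, c=M2/2=110/137, d=(M3−M2)/(6·3)=-709/4932, b=Δ2−h2·(2M2+M3)/6=-2929/1644
seg 3: a=-2, c=M3/2=-269/548, d=(M4−M3)/(6·2)=269/3288, b=Δ3−h3·(2M3+M4)/6=-695/822
t_q=7/2 → seg 2, τ=3/2; S=0+-2929/1644·τ+110/137·τ²+-709/4932·τ³=-5923/4384

  seg 0: a=-3 b=8741/1644 c=0 d=-2165/1644
  seg 1: a=1 b=1123/822 c=-2165/548 d=2605/1644
  seg 2: a=0 b=-2929/1644 c=110/137 d=-709/4932
  seg 3: a=-2 b=-695/822 c=-269/548 d=269/3288
S(7/2) = -5923/4384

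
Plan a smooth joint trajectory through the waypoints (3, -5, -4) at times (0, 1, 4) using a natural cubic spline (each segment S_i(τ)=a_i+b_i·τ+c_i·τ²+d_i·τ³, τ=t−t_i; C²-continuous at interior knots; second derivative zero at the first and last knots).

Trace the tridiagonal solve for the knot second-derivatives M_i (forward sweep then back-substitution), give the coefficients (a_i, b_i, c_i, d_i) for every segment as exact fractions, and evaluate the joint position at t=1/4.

Δ: Δ0=-8, Δ1=1/3
row 1: diag=8, rhs=50; c'=3/8, d'=25/4
back: M1=25/4
M: M0=0, M1=25/4, M2=0
seg 0: a=3, c=M0/2=0, d=(M1−M0)/(6·1)=25/24, b=Δ0−h0·(2M0+M1)/6=-217/24
seg 1: a=-5, c=M1/2=25/8, d=(M2−M1)/(6·3)=-25/72, b=Δ1−h1·(2M1+M2)/6=-71/12
t_q=1/4 → seg 0, τ=1/4; S=3+-217/24·τ+0·τ²+25/24·τ³=387/512

  seg 0: a=3 b=-217/24 c=0 d=25/24
  seg 1: a=-5 b=-71/12 c=25/8 d=-25/72
S(1/4) = 387/512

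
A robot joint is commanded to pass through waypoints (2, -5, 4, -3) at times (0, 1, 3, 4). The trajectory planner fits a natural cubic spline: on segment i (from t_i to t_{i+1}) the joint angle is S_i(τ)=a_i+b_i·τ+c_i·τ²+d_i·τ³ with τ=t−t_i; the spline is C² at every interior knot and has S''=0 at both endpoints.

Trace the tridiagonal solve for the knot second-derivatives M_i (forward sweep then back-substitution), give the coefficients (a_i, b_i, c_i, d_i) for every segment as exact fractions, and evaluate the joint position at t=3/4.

Δ: Δ0=-7, Δ1=9/2, Δ2=-7
row 1: diag=6, rhs=69; c'=1/3, d'=23/2
row 2: denom=6−2·1/3=16/3; d'=(-69−2·23/2)/(16/3)=-69/4
back: M2=-69/4
back: M1=23/2−1/3·-69/4=69/4
M: M0=0, M1=69/4, M2=-69/4, M3=0
seg 0: a=2, c=M0/2=0, d=(M1−M0)/(6·1)=23/8, b=Δ0−h0·(2M0+M1)/6=-79/8
seg 1: a=-5, c=M1/2=69/8, d=(M2−M1)/(6·2)=-23/8, b=Δ1−h1·(2M1+M2)/6=-5/4
seg 2: a=4, c=M2/2=-69/8, d=(M3−M2)/(6·1)=23/8, b=Δ2−h2·(2M2+M3)/6=-5/4
t_q=3/4 → seg 0, τ=3/4; S=2+-79/8·τ+0·τ²+23/8·τ³=-2147/512

  seg 0: a=2 b=-79/8 c=0 d=23/8
  seg 1: a=-5 b=-5/4 c=69/8 d=-23/8
  seg 2: a=4 b=-5/4 c=-69/8 d=23/8
S(3/4) = -2147/512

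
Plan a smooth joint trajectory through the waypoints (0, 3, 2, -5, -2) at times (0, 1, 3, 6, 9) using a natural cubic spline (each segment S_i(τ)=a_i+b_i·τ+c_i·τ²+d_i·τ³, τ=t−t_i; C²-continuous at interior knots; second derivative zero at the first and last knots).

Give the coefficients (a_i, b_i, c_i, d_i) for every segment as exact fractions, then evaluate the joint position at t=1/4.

Δ: Δ0=3, Δ1=-1/2, Δ2=-7/3, Δ3=1
row 1: diag=6, rhs=-21; c'=1/3, d'=-7/2
row 2: denom=10−2·1/3=28/3; d'=(-11−2·-7/2)/(28/3)=-3/7
row 3: denom=12−3·9/28=309/28; d'=(20−3·-3/7)/(309/28)=596/309
back: M3=596/309
back: M2=-3/7−9/28·596/309=-108/103
back: M1=-7/2−1/3·-108/103=-649/206
M: M0=0, M1=-649/206, M2=-108/103, M3=596/309, M4=0
seg 0: a=0, c=M0/2=0, d=(M1−M0)/(6·1)=-649/1236, b=Δ0−h0·(2M0+M1)/6=4357/1236
seg 1: a=3, c=M1/2=-649/412, d=(M2−M1)/(6·2)=433/2472, b=Δ1−h1·(2M1+M2)/6=1205/618
seg 2: a=2, c=M2/2=-54/103, d=(M3−M2)/(6·3)=460/2781, b=Δ2−h2·(2M2+M3)/6=-695/309
seg 3: a=-5, c=M3/2=298/309, d=(M4−M3)/(6·3)=-298/2781, b=Δ3−h3·(2M3+M4)/6=-287/309
t_q=1/4 → seg 0, τ=1/4; S=0+4357/1236·τ+0·τ²+-649/1236·τ³=23021/26368

  seg 0: a=0 b=4357/1236 c=0 d=-649/1236
  seg 1: a=3 b=1205/618 c=-649/412 d=433/2472
  seg 2: a=2 b=-695/309 c=-54/103 d=460/2781
  seg 3: a=-5 b=-287/309 c=298/309 d=-298/2781
S(1/4) = 23021/26368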